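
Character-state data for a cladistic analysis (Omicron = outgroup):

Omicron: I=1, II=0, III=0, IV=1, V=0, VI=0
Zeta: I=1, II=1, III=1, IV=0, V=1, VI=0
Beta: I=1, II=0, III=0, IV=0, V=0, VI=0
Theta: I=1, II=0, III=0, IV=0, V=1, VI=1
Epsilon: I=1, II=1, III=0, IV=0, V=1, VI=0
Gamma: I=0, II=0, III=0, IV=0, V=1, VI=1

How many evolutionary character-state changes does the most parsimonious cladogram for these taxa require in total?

6

Character polarity is set by the outgroup: the derived state is whichever differs from the outgroup's state, so for I, IV the derived state is '0', and for the remaining characters it is '1'.
I: derived state '0' in Gamma only — an autapomorphy, so it tells us nothing about relationships among taxa.
II: derived state '1' in Epsilon and Zeta only — synapomorphy for {Epsilon, Zeta}.
III (derived state '1') is unique to Zeta (autapomorphy; uninformative for grouping).
IV (derived state '0') is shared by all ingroup taxa — unites the whole ingroup.
Only Epsilon, Gamma, Theta, and Zeta show the derived state '1' for V, supporting them as a clade.
VI (derived state '1') is shared by Gamma and Theta — a synapomorphy uniting that clade.
Most parsimonious ingroup topology: (((Zeta,Epsilon),(Theta,Gamma)),Beta).
Changes per character on this tree: I: 1; II: 1; III: 1; IV: 1; V: 1; VI: 1.
Total = 6.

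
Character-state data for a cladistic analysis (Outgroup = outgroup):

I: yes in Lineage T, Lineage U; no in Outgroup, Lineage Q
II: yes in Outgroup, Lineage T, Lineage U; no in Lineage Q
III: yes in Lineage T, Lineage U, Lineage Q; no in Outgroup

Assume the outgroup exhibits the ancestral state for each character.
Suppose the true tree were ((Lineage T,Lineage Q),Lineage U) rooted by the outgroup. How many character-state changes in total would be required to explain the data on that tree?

4

Map each character onto ((Lineage T,Lineage Q),Lineage U) (rooted by Outgroup) and count the minimum state changes it requires (Fitch parsimony):
I: 2; II: 1; III: 1.
Total tree length = 4.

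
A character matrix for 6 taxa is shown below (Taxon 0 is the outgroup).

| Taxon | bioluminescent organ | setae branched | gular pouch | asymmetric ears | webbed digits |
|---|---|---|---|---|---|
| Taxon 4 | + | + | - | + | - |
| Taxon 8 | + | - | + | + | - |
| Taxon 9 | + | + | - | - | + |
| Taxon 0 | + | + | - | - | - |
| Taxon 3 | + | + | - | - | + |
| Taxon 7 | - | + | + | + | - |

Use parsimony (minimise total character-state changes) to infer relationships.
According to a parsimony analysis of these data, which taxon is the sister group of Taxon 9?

Taxon 3

Character polarity is set by the outgroup: the derived state is whichever differs from the outgroup's state, so for bioluminescent organ, setae branched the derived state is '-', and for the remaining characters it is '+'.
bioluminescent organ: derived state '-' in Taxon 7 only — an autapomorphy, so it tells us nothing about relationships among taxa.
setae branched (derived state '-') is unique to Taxon 8 (autapomorphy; uninformative for grouping).
gular pouch (derived state '+') is shared by Taxon 7 and Taxon 8 — a synapomorphy uniting that clade.
Only Taxon 4, Taxon 7, and Taxon 8 show the derived state '+' for asymmetric ears, supporting them as a clade.
Only Taxon 3 and Taxon 9 show the derived state '+' for webbed digits, supporting them as a clade.
Most parsimonious ingroup topology: ((Taxon 4,(Taxon 8,Taxon 7)),(Taxon 9,Taxon 3)).
Taxon 9 and Taxon 3 form a cherry on this tree, so they are sister taxa.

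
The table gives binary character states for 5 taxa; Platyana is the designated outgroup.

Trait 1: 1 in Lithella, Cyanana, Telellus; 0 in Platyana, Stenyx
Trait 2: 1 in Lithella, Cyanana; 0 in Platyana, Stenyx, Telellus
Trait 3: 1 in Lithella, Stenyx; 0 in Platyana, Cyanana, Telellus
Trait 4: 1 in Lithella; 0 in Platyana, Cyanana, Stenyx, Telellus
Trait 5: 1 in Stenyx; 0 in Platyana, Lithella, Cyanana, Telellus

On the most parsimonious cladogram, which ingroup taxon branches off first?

Stenyx

The outgroup has state '0' for every character, so '1' is the derived state throughout.
Trait 1 (derived state '1') is shared by Cyanana, Lithella, and Telellus — a synapomorphy uniting that clade.
Trait 2 (derived state '1') is shared by Cyanana and Lithella — a synapomorphy uniting that clade.
Trait 3 (state '1') occurs in Lithella and Stenyx but conflicts with the nesting implied by the other characters — most parsimoniously interpreted as homoplasy.
Trait 4: derived state '1' in Lithella only — an autapomorphy, so it tells us nothing about relationships among taxa.
Trait 5: derived state '1' in Stenyx only — an autapomorphy, so it tells us nothing about relationships among taxa.
Most parsimonious ingroup topology: (((Lithella,Cyanana),Telellus),Stenyx).
Stenyx is sister to the clade containing all other ingroup taxa, so it is the earliest-diverging (most basal) ingroup lineage.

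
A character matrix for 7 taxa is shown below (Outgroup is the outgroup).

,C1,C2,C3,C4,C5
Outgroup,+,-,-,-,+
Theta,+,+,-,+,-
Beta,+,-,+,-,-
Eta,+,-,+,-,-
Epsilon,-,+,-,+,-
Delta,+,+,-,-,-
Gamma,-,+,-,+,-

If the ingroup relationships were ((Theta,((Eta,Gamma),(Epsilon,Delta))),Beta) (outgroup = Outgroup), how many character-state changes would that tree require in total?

Map each character onto ((Theta,((Eta,Gamma),(Epsilon,Delta))),Beta) (rooted by Outgroup) and count the minimum state changes it requires (Fitch parsimony):
C1: 2; C2: 2; C3: 2; C4: 3; C5: 1.
Total tree length = 10.

10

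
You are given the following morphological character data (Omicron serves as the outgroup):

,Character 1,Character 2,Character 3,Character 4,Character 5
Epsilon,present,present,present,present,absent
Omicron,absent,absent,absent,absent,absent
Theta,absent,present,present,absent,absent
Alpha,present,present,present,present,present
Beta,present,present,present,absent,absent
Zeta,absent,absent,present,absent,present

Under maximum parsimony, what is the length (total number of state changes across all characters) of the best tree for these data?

The outgroup has state 'absent' for every character, so 'present' is the derived state throughout.
Character 1 (derived state 'present') is shared by Alpha, Beta, and Epsilon — a synapomorphy uniting that clade.
Character 2: derived state 'present' in Alpha, Beta, Epsilon, and Theta only — synapomorphy for {Alpha, Beta, Epsilon, Theta}.
All ingroup taxa share the derived state 'present' for Character 3; it defines the ingroup but does not resolve relationships within it.
Character 4 (derived state 'present') is shared by Alpha and Epsilon — a synapomorphy uniting that clade.
Character 5 (state 'present') occurs in Alpha and Zeta but conflicts with the nesting implied by the other characters — most parsimoniously interpreted as homoplasy.
Most parsimonious ingroup topology: (Zeta,((Beta,(Alpha,Epsilon)),Theta)).
Changes per character on this tree: Character 1: 1; Character 2: 1; Character 3: 1; Character 4: 1; Character 5: 2.
Total = 6.

6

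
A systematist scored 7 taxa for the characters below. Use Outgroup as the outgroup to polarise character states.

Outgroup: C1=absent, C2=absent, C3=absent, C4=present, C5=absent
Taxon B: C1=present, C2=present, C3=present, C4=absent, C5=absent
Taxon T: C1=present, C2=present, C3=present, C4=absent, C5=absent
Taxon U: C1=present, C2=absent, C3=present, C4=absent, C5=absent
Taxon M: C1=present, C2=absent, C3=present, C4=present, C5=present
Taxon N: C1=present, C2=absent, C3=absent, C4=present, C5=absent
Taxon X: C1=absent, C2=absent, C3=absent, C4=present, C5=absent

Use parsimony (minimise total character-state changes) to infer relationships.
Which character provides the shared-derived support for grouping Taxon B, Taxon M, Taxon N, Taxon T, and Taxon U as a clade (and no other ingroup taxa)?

Character polarity is set by the outgroup: the derived state is whichever differs from the outgroup's state, so for C4 the derived state is 'absent', and for the remaining characters it is 'present'.
C1 (derived state 'present') is shared by Taxon B, Taxon M, Taxon N, Taxon T, and Taxon U — a synapomorphy uniting that clade.
C2 (derived state 'present') is shared by Taxon B and Taxon T — a synapomorphy uniting that clade.
C3: derived state 'present' in Taxon B, Taxon M, Taxon T, and Taxon U only — synapomorphy for {Taxon B, Taxon M, Taxon T, Taxon U}.
C4 (derived state 'absent') is shared by Taxon B, Taxon T, and Taxon U — a synapomorphy uniting that clade.
C5 (derived state 'present') is unique to Taxon M (autapomorphy; uninformative for grouping).
Most parsimonious ingroup topology: (((((Taxon B,Taxon T),Taxon U),Taxon M),Taxon N),Taxon X).
The clade {Taxon B, Taxon M, Taxon N, Taxon T, Taxon U} is supported by C1: its derived state 'present' occurs in exactly those taxa and in no other taxon (including the outgroup).

C1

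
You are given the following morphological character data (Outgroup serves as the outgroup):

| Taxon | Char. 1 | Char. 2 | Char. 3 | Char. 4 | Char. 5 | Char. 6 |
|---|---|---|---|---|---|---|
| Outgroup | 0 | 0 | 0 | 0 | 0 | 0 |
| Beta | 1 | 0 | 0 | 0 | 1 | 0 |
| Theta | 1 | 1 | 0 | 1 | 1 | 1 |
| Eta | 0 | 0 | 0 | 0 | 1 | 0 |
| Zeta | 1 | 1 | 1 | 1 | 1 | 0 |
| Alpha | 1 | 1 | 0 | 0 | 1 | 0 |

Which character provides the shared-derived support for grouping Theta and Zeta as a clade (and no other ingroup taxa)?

Char. 4

The outgroup has state '0' for every character, so '1' is the derived state throughout.
Char. 1: derived state '1' in Alpha, Beta, Theta, and Zeta only — synapomorphy for {Alpha, Beta, Theta, Zeta}.
Char. 2: derived state '1' in Alpha, Theta, and Zeta only — synapomorphy for {Alpha, Theta, Zeta}.
Char. 3 (derived state '1') is unique to Zeta (autapomorphy; uninformative for grouping).
Char. 4: derived state '1' in Theta and Zeta only — synapomorphy for {Theta, Zeta}.
All ingroup taxa share the derived state '1' for Char. 5; it defines the ingroup but does not resolve relationships within it.
Char. 6: derived state '1' in Theta only — an autapomorphy, so it tells us nothing about relationships among taxa.
Most parsimonious ingroup topology: ((Beta,((Theta,Zeta),Alpha)),Eta).
The clade {Theta, Zeta} is supported by Char. 4: its derived state '1' occurs in exactly those taxa and in no other taxon (including the outgroup).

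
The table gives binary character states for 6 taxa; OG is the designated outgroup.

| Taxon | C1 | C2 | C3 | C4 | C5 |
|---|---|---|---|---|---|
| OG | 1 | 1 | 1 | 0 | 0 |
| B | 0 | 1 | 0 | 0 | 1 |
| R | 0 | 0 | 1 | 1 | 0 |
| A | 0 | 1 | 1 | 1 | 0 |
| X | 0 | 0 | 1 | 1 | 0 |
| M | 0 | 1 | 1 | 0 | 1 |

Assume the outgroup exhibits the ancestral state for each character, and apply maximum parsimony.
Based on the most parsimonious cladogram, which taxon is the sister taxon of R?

Character polarity is set by the outgroup: the derived state is whichever differs from the outgroup's state, so for C1, C2, C3 the derived state is '0', and for the remaining characters it is '1'.
All ingroup taxa share the derived state '0' for C1; it defines the ingroup but does not resolve relationships within it.
Only R and X show the derived state '0' for C2, supporting them as a clade.
C3: derived state '0' in B only — an autapomorphy, so it tells us nothing about relationships among taxa.
C4: derived state '1' in A, R, and X only — synapomorphy for {A, R, X}.
C5: derived state '1' in B and M only — synapomorphy for {B, M}.
Most parsimonious ingroup topology: ((B,M),((R,X),A)).
R and X form a cherry on this tree, so they are sister taxa.

X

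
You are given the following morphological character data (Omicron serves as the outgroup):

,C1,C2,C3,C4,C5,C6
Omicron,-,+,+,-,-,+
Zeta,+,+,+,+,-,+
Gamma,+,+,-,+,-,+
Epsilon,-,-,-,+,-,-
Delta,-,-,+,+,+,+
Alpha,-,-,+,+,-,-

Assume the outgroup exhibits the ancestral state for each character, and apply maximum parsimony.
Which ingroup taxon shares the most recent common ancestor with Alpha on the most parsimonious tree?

Character polarity is set by the outgroup: the derived state is whichever differs from the outgroup's state, so for C2, C3, C6 the derived state is '-', and for the remaining characters it is '+'.
Only Gamma and Zeta show the derived state '+' for C1, supporting them as a clade.
Only Alpha, Delta, and Epsilon show the derived state '-' for C2, supporting them as a clade.
C3 groups Epsilon and Gamma, which is incompatible with the clades supported by the remaining characters; treating it as convergent (homoplasy) costs fewer steps than any alternative tree.
All ingroup taxa share the derived state '+' for C4; it defines the ingroup but does not resolve relationships within it.
C5: derived state '+' in Delta only — an autapomorphy, so it tells us nothing about relationships among taxa.
C6 (derived state '-') is shared by Alpha and Epsilon — a synapomorphy uniting that clade.
Most parsimonious ingroup topology: ((Zeta,Gamma),((Epsilon,Alpha),Delta)).
Alpha and Epsilon form a cherry on this tree, so they are sister taxa.

Epsilon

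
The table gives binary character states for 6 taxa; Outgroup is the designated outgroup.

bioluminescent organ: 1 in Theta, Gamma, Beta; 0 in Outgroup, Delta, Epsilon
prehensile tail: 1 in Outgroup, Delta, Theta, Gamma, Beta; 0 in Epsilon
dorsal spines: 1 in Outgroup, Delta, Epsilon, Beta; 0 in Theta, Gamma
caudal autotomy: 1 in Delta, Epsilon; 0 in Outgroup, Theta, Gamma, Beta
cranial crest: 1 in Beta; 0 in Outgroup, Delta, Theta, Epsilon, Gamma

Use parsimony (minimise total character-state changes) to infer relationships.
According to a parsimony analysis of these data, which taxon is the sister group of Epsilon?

Character polarity is set by the outgroup: the derived state is whichever differs from the outgroup's state, so for prehensile tail, dorsal spines the derived state is '0', and for the remaining characters it is '1'.
bioluminescent organ (derived state '1') is shared by Beta, Gamma, and Theta — a synapomorphy uniting that clade.
prehensile tail: derived state '0' in Epsilon only — an autapomorphy, so it tells us nothing about relationships among taxa.
dorsal spines (derived state '0') is shared by Gamma and Theta — a synapomorphy uniting that clade.
Only Delta and Epsilon show the derived state '1' for caudal autotomy, supporting them as a clade.
cranial crest: derived state '1' in Beta only — an autapomorphy, so it tells us nothing about relationships among taxa.
Most parsimonious ingroup topology: ((Delta,Epsilon),((Theta,Gamma),Beta)).
Epsilon and Delta form a cherry on this tree, so they are sister taxa.

Delta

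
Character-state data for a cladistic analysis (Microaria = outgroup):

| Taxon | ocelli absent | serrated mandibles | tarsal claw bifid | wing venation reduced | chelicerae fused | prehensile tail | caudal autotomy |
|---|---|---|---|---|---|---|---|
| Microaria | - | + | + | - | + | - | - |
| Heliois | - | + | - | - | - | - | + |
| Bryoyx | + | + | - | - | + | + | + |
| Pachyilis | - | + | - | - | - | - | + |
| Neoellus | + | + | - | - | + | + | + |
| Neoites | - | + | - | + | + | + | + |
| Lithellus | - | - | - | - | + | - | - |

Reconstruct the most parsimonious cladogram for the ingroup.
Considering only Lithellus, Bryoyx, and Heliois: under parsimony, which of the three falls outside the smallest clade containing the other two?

Character polarity is set by the outgroup: the derived state is whichever differs from the outgroup's state, so for serrated mandibles, tarsal claw bifid, chelicerae fused the derived state is '-', and for the remaining characters it is '+'.
ocelli absent: derived state '+' in Bryoyx and Neoellus only — synapomorphy for {Bryoyx, Neoellus}.
serrated mandibles: derived state '-' in Lithellus only — an autapomorphy, so it tells us nothing about relationships among taxa.
tarsal claw bifid (derived state '-') is shared by all ingroup taxa — unites the whole ingroup.
wing venation reduced: derived state '+' in Neoites only — an autapomorphy, so it tells us nothing about relationships among taxa.
chelicerae fused (derived state '-') is shared by Heliois and Pachyilis — a synapomorphy uniting that clade.
Only Bryoyx, Neoellus, and Neoites show the derived state '+' for prehensile tail, supporting them as a clade.
caudal autotomy: derived state '+' in Bryoyx, Heliois, Neoellus, Neoites, and Pachyilis only — synapomorphy for {Bryoyx, Heliois, Neoellus, Neoites, Pachyilis}.
Most parsimonious ingroup topology: (((Heliois,Pachyilis),((Bryoyx,Neoellus),Neoites)),Lithellus).
Heliois and Bryoyx share a more recent common ancestor with each other than either does with Lithellus, so Lithellus is the least closely related of the three.

Lithellus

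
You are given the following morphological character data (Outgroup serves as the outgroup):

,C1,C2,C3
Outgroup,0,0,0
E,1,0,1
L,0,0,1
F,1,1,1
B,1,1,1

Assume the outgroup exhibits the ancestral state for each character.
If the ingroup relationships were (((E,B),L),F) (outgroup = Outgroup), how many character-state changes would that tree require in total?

5

Map each character onto (((E,B),L),F) (rooted by Outgroup) and count the minimum state changes it requires (Fitch parsimony):
C1: 2; C2: 2; C3: 1.
Total tree length = 5.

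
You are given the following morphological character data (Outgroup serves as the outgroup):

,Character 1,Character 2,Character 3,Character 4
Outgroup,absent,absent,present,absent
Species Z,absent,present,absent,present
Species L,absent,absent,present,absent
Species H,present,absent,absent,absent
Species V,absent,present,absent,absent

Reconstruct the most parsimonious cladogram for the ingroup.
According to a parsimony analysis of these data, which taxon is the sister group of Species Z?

Species V

Character polarity is set by the outgroup: the derived state is whichever differs from the outgroup's state, so for Character 3 the derived state is 'absent', and for the remaining characters it is 'present'.
Character 1: derived state 'present' in Species H only — an autapomorphy, so it tells us nothing about relationships among taxa.
Character 2 (derived state 'present') is shared by Species V and Species Z — a synapomorphy uniting that clade.
Character 3: derived state 'absent' in Species H, Species V, and Species Z only — synapomorphy for {Species H, Species V, Species Z}.
Character 4: derived state 'present' in Species Z only — an autapomorphy, so it tells us nothing about relationships among taxa.
Most parsimonious ingroup topology: (((Species Z,Species V),Species H),Species L).
Species Z and Species V form a cherry on this tree, so they are sister taxa.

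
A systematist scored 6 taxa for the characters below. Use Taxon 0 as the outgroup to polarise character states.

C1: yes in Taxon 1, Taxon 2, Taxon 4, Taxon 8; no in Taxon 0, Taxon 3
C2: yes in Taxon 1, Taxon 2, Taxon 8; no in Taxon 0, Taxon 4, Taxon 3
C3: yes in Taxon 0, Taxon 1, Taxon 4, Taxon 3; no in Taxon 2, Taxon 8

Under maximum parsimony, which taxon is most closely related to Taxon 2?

Taxon 8

Character polarity is set by the outgroup: the derived state is whichever differs from the outgroup's state, so for C3 the derived state is 'no', and for the remaining characters it is 'yes'.
C1: derived state 'yes' in Taxon 1, Taxon 2, Taxon 4, and Taxon 8 only — synapomorphy for {Taxon 1, Taxon 2, Taxon 4, Taxon 8}.
C2: derived state 'yes' in Taxon 1, Taxon 2, and Taxon 8 only — synapomorphy for {Taxon 1, Taxon 2, Taxon 8}.
C3 (derived state 'no') is shared by Taxon 2 and Taxon 8 — a synapomorphy uniting that clade.
Most parsimonious ingroup topology: (((Taxon 1,(Taxon 2,Taxon 8)),Taxon 4),Taxon 3).
Taxon 2 and Taxon 8 form a cherry on this tree, so they are sister taxa.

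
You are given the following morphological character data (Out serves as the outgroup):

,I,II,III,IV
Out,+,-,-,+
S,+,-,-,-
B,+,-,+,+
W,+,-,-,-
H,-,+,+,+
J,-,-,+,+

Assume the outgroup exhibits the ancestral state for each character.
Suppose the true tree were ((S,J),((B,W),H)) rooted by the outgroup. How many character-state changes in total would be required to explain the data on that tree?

8

Map each character onto ((S,J),((B,W),H)) (rooted by Out) and count the minimum state changes it requires (Fitch parsimony):
I: 2; II: 1; III: 3; IV: 2.
Total tree length = 8.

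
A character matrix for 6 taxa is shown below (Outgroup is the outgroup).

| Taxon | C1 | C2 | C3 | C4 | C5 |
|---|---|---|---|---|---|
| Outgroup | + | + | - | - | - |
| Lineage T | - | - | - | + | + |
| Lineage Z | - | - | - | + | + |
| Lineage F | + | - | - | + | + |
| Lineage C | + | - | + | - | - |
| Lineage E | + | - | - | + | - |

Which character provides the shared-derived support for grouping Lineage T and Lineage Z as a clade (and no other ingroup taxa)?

C1

Character polarity is set by the outgroup: the derived state is whichever differs from the outgroup's state, so for C1, C2 the derived state is '-', and for the remaining characters it is '+'.
Only Lineage T and Lineage Z show the derived state '-' for C1, supporting them as a clade.
C2 (derived state '-') is shared by all ingroup taxa — unites the whole ingroup.
C3: derived state '+' in Lineage C only — an autapomorphy, so it tells us nothing about relationships among taxa.
Only Lineage E, Lineage F, Lineage T, and Lineage Z show the derived state '+' for C4, supporting them as a clade.
C5 (derived state '+') is shared by Lineage F, Lineage T, and Lineage Z — a synapomorphy uniting that clade.
Most parsimonious ingroup topology: ((Lineage E,(Lineage F,(Lineage T,Lineage Z))),Lineage C).
The clade {Lineage T, Lineage Z} is supported by C1: its derived state '-' occurs in exactly those taxa and in no other taxon (including the outgroup).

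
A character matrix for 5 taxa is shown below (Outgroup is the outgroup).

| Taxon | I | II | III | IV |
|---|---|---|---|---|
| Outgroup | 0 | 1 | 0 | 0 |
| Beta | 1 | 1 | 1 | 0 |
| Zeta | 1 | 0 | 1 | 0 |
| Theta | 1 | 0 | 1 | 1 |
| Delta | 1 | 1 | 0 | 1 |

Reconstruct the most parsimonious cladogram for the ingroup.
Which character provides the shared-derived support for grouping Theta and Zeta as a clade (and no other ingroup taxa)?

Character polarity is set by the outgroup: the derived state is whichever differs from the outgroup's state, so for II the derived state is '0', and for the remaining characters it is '1'.
I (derived state '1') is shared by all ingroup taxa — unites the whole ingroup.
II: derived state '0' in Theta and Zeta only — synapomorphy for {Theta, Zeta}.
III (derived state '1') is shared by Beta, Theta, and Zeta — a synapomorphy uniting that clade.
IV (state '1') occurs in Delta and Theta but conflicts with the nesting implied by the other characters — most parsimoniously interpreted as homoplasy.
Most parsimonious ingroup topology: ((Beta,(Zeta,Theta)),Delta).
The clade {Theta, Zeta} is supported by II: its derived state '0' occurs in exactly those taxa and in no other taxon (including the outgroup).

II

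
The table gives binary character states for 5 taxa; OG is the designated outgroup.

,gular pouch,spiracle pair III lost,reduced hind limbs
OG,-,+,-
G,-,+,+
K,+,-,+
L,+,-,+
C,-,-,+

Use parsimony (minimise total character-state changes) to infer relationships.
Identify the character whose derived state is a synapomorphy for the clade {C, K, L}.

Character polarity is set by the outgroup: the derived state is whichever differs from the outgroup's state, so for spiracle pair III lost the derived state is '-', and for the remaining characters it is '+'.
gular pouch (derived state '+') is shared by K and L — a synapomorphy uniting that clade.
spiracle pair III lost: derived state '-' in C, K, and L only — synapomorphy for {C, K, L}.
reduced hind limbs (derived state '+') is shared by all ingroup taxa — unites the whole ingroup.
Most parsimonious ingroup topology: (G,((K,L),C)).
The clade {C, K, L} is supported by spiracle pair III lost: its derived state '-' occurs in exactly those taxa and in no other taxon (including the outgroup).

spiracle pair III lost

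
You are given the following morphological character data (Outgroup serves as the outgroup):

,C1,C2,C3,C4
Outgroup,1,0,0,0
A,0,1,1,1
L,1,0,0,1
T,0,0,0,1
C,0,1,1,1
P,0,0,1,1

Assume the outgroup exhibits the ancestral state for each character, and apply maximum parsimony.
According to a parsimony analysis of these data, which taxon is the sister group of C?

A

Character polarity is set by the outgroup: the derived state is whichever differs from the outgroup's state, so for C1 the derived state is '0', and for the remaining characters it is '1'.
Only A, C, P, and T show the derived state '0' for C1, supporting them as a clade.
C2: derived state '1' in A and C only — synapomorphy for {A, C}.
Only A, C, and P show the derived state '1' for C3, supporting them as a clade.
C4 (derived state '1') is shared by all ingroup taxa — unites the whole ingroup.
Most parsimonious ingroup topology: ((((A,C),P),T),L).
C and A form a cherry on this tree, so they are sister taxa.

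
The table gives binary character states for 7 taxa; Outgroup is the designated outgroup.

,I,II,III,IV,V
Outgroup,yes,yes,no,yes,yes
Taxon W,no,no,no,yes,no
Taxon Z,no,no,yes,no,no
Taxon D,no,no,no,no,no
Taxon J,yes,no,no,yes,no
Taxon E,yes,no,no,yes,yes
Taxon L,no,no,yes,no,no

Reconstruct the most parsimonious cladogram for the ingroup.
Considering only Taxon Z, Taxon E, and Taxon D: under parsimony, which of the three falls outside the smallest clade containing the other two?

Taxon E

Character polarity is set by the outgroup: the derived state is whichever differs from the outgroup's state, so for I, II, IV, V the derived state is 'no', and for the remaining characters it is 'yes'.
I: derived state 'no' in Taxon D, Taxon L, Taxon W, and Taxon Z only — synapomorphy for {Taxon D, Taxon L, Taxon W, Taxon Z}.
All ingroup taxa share the derived state 'no' for II; it defines the ingroup but does not resolve relationships within it.
Only Taxon L and Taxon Z show the derived state 'yes' for III, supporting them as a clade.
IV (derived state 'no') is shared by Taxon D, Taxon L, and Taxon Z — a synapomorphy uniting that clade.
V (derived state 'no') is shared by Taxon D, Taxon J, Taxon L, Taxon W, and Taxon Z — a synapomorphy uniting that clade.
Most parsimonious ingroup topology: (((Taxon W,((Taxon Z,Taxon L),Taxon D)),Taxon J),Taxon E).
Taxon Z and Taxon D share a more recent common ancestor with each other than either does with Taxon E, so Taxon E is the least closely related of the three.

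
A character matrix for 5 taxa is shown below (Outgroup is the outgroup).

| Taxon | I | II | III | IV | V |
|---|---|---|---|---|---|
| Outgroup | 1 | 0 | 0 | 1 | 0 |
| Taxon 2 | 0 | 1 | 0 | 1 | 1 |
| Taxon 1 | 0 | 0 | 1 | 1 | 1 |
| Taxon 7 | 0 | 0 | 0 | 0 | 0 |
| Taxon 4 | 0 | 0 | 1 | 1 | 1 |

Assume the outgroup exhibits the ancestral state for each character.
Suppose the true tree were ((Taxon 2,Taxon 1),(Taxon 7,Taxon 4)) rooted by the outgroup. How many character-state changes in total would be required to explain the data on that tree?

Map each character onto ((Taxon 2,Taxon 1),(Taxon 7,Taxon 4)) (rooted by Outgroup) and count the minimum state changes it requires (Fitch parsimony):
I: 1; II: 1; III: 2; IV: 1; V: 2.
Total tree length = 7.

7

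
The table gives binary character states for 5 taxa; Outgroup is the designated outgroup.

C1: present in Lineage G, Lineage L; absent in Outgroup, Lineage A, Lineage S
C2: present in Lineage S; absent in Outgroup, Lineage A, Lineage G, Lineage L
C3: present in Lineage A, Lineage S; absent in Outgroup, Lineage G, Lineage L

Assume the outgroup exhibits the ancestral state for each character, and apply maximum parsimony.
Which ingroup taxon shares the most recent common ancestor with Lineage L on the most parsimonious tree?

The outgroup has state 'absent' for every character, so 'present' is the derived state throughout.
C1: derived state 'present' in Lineage G and Lineage L only — synapomorphy for {Lineage G, Lineage L}.
C2 (derived state 'present') is unique to Lineage S (autapomorphy; uninformative for grouping).
C3 (derived state 'present') is shared by Lineage A and Lineage S — a synapomorphy uniting that clade.
Most parsimonious ingroup topology: ((Lineage A,Lineage S),(Lineage G,Lineage L)).
Lineage L and Lineage G form a cherry on this tree, so they are sister taxa.

Lineage G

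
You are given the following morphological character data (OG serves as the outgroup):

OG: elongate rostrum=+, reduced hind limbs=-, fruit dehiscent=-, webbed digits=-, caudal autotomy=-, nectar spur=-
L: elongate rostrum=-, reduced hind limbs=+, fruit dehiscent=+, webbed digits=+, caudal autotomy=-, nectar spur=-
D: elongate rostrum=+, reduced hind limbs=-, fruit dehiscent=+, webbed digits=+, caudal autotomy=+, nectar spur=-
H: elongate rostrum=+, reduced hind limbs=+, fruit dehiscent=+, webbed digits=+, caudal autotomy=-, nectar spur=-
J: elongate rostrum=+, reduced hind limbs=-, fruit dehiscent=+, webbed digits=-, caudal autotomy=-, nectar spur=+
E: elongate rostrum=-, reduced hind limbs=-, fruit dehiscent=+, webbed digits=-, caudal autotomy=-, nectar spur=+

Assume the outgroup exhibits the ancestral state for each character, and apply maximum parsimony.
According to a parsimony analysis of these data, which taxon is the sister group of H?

L

Character polarity is set by the outgroup: the derived state is whichever differs from the outgroup's state, so for elongate rostrum the derived state is '-', and for the remaining characters it is '+'.
elongate rostrum (state '-') occurs in E and L but conflicts with the nesting implied by the other characters — most parsimoniously interpreted as homoplasy.
reduced hind limbs (derived state '+') is shared by H and L — a synapomorphy uniting that clade.
fruit dehiscent (derived state '+') is shared by all ingroup taxa — unites the whole ingroup.
webbed digits (derived state '+') is shared by D, H, and L — a synapomorphy uniting that clade.
caudal autotomy (derived state '+') is unique to D (autapomorphy; uninformative for grouping).
nectar spur: derived state '+' in E and J only — synapomorphy for {E, J}.
Most parsimonious ingroup topology: (((L,H),D),(J,E)).
H and L form a cherry on this tree, so they are sister taxa.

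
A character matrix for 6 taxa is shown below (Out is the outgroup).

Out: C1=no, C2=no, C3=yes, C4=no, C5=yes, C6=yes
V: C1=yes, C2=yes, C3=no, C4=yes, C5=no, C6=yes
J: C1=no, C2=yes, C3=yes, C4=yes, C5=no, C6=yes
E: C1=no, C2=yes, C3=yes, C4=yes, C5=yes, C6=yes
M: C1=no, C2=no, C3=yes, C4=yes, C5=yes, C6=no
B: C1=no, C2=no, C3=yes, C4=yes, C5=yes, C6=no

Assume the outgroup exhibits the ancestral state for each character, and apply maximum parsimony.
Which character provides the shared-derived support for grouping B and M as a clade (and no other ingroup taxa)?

C6

Character polarity is set by the outgroup: the derived state is whichever differs from the outgroup's state, so for C3, C5, C6 the derived state is 'no', and for the remaining characters it is 'yes'.
C1: derived state 'yes' in V only — an autapomorphy, so it tells us nothing about relationships among taxa.
C2 (derived state 'yes') is shared by E, J, and V — a synapomorphy uniting that clade.
C3: derived state 'no' in V only — an autapomorphy, so it tells us nothing about relationships among taxa.
C4 (derived state 'yes') is shared by all ingroup taxa — unites the whole ingroup.
C5 (derived state 'no') is shared by J and V — a synapomorphy uniting that clade.
C6: derived state 'no' in B and M only — synapomorphy for {B, M}.
Most parsimonious ingroup topology: (((V,J),E),(M,B)).
The clade {B, M} is supported by C6: its derived state 'no' occurs in exactly those taxa and in no other taxon (including the outgroup).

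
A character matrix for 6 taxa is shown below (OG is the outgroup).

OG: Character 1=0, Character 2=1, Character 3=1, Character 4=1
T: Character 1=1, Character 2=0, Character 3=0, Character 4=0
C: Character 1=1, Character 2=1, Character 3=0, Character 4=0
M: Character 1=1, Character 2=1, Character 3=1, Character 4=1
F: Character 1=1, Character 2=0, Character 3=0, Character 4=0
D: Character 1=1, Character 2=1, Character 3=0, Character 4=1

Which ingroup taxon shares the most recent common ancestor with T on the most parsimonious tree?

Character polarity is set by the outgroup: the derived state is whichever differs from the outgroup's state, so for Character 2, Character 3, Character 4 the derived state is '0', and for the remaining characters it is '1'.
Character 1 (derived state '1') is shared by all ingroup taxa — unites the whole ingroup.
Character 2: derived state '0' in F and T only — synapomorphy for {F, T}.
Only C, D, F, and T show the derived state '0' for Character 3, supporting them as a clade.
Character 4 (derived state '0') is shared by C, F, and T — a synapomorphy uniting that clade.
Most parsimonious ingroup topology: ((((T,F),C),D),M).
T and F form a cherry on this tree, so they are sister taxa.

F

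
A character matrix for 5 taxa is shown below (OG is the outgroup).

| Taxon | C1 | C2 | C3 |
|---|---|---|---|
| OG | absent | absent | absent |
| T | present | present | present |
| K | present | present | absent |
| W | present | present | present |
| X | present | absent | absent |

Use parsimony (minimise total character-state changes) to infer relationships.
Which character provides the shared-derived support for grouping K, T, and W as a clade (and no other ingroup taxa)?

C2

The outgroup has state 'absent' for every character, so 'present' is the derived state throughout.
C1 (derived state 'present') is shared by all ingroup taxa — unites the whole ingroup.
C2 (derived state 'present') is shared by K, T, and W — a synapomorphy uniting that clade.
Only T and W show the derived state 'present' for C3, supporting them as a clade.
Most parsimonious ingroup topology: (((T,W),K),X).
The clade {K, T, W} is supported by C2: its derived state 'present' occurs in exactly those taxa and in no other taxon (including the outgroup).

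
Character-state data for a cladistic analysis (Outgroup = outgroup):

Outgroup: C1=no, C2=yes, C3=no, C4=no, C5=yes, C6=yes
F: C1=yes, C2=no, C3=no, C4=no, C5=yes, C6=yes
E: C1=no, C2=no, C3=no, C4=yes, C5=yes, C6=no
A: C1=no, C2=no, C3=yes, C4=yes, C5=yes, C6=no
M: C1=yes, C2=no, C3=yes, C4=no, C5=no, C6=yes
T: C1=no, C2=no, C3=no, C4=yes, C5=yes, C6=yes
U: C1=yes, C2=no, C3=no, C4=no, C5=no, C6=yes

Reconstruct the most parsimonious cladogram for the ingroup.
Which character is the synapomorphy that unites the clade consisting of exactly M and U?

Character polarity is set by the outgroup: the derived state is whichever differs from the outgroup's state, so for C2, C5, C6 the derived state is 'no', and for the remaining characters it is 'yes'.
Only F, M, and U show the derived state 'yes' for C1, supporting them as a clade.
C2 (derived state 'no') is shared by all ingroup taxa — unites the whole ingroup.
C3 (state 'yes') occurs in A and M but conflicts with the nesting implied by the other characters — most parsimoniously interpreted as homoplasy.
C4 (derived state 'yes') is shared by A, E, and T — a synapomorphy uniting that clade.
C5: derived state 'no' in M and U only — synapomorphy for {M, U}.
C6: derived state 'no' in A and E only — synapomorphy for {A, E}.
Most parsimonious ingroup topology: ((F,(M,U)),((E,A),T)).
The clade {M, U} is supported by C5: its derived state 'no' occurs in exactly those taxa and in no other taxon (including the outgroup).

C5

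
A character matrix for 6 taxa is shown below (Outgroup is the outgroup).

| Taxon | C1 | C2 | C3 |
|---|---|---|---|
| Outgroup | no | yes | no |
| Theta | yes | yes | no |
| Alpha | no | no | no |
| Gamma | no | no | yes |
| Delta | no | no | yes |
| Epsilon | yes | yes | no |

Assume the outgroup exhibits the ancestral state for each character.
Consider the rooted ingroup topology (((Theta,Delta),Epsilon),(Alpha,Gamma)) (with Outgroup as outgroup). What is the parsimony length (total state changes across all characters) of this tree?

6

Map each character onto (((Theta,Delta),Epsilon),(Alpha,Gamma)) (rooted by Outgroup) and count the minimum state changes it requires (Fitch parsimony):
C1: 2; C2: 2; C3: 2.
Total tree length = 6.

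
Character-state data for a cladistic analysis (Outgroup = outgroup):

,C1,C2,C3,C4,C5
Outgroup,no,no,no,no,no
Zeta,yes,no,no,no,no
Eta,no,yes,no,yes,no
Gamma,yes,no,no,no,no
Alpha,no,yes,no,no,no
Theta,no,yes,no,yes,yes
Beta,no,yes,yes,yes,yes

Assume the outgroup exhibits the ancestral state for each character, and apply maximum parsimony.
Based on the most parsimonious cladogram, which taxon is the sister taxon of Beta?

The outgroup has state 'no' for every character, so 'yes' is the derived state throughout.
C1 (derived state 'yes') is shared by Gamma and Zeta — a synapomorphy uniting that clade.
C2: derived state 'yes' in Alpha, Beta, Eta, and Theta only — synapomorphy for {Alpha, Beta, Eta, Theta}.
C3 (derived state 'yes') is unique to Beta (autapomorphy; uninformative for grouping).
C4 (derived state 'yes') is shared by Beta, Eta, and Theta — a synapomorphy uniting that clade.
C5: derived state 'yes' in Beta and Theta only — synapomorphy for {Beta, Theta}.
Most parsimonious ingroup topology: ((Zeta,Gamma),((Eta,(Theta,Beta)),Alpha)).
Beta and Theta form a cherry on this tree, so they are sister taxa.

Theta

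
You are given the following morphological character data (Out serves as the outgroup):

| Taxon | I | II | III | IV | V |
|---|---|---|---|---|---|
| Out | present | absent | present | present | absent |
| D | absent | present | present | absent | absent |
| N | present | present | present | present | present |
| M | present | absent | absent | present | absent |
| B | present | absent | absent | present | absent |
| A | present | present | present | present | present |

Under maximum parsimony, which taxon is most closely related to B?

M

Character polarity is set by the outgroup: the derived state is whichever differs from the outgroup's state, so for I, III, IV the derived state is 'absent', and for the remaining characters it is 'present'.
I (derived state 'absent') is unique to D (autapomorphy; uninformative for grouping).
Only A, D, and N show the derived state 'present' for II, supporting them as a clade.
Only B and M show the derived state 'absent' for III, supporting them as a clade.
IV (derived state 'absent') is unique to D (autapomorphy; uninformative for grouping).
V: derived state 'present' in A and N only — synapomorphy for {A, N}.
Most parsimonious ingroup topology: ((D,(N,A)),(M,B)).
B and M form a cherry on this tree, so they are sister taxa.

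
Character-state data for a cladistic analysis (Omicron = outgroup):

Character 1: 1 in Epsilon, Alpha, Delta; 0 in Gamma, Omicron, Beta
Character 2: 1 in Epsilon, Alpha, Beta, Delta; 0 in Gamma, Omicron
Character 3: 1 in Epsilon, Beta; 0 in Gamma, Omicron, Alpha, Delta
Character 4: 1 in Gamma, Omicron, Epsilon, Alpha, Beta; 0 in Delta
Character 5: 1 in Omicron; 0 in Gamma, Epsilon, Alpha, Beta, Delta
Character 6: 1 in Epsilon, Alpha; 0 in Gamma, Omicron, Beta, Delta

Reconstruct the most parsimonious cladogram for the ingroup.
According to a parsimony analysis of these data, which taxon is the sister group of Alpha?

Character polarity is set by the outgroup: the derived state is whichever differs from the outgroup's state, so for Character 4, Character 5 the derived state is '0', and for the remaining characters it is '1'.
Character 1: derived state '1' in Alpha, Delta, and Epsilon only — synapomorphy for {Alpha, Delta, Epsilon}.
Character 2 (derived state '1') is shared by Alpha, Beta, Delta, and Epsilon — a synapomorphy uniting that clade.
Character 3 (state '1') occurs in Beta and Epsilon but conflicts with the nesting implied by the other characters — most parsimoniously interpreted as homoplasy.
Character 4 (derived state '0') is unique to Delta (autapomorphy; uninformative for grouping).
All ingroup taxa share the derived state '0' for Character 5; it defines the ingroup but does not resolve relationships within it.
Character 6 (derived state '1') is shared by Alpha and Epsilon — a synapomorphy uniting that clade.
Most parsimonious ingroup topology: (Gamma,(((Epsilon,Alpha),Delta),Beta)).
Alpha and Epsilon form a cherry on this tree, so they are sister taxa.

Epsilon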